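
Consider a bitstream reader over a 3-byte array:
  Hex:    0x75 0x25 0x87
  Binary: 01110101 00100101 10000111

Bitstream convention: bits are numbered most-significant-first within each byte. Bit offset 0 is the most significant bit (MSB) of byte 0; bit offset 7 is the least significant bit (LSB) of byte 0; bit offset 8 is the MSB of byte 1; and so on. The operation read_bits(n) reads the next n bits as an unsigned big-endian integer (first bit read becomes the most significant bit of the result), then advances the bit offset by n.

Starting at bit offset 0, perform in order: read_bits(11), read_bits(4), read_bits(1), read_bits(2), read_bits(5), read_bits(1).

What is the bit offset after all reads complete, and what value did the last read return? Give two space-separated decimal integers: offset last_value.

Read 1: bits[0:11] width=11 -> value=937 (bin 01110101001); offset now 11 = byte 1 bit 3; 13 bits remain
Read 2: bits[11:15] width=4 -> value=2 (bin 0010); offset now 15 = byte 1 bit 7; 9 bits remain
Read 3: bits[15:16] width=1 -> value=1 (bin 1); offset now 16 = byte 2 bit 0; 8 bits remain
Read 4: bits[16:18] width=2 -> value=2 (bin 10); offset now 18 = byte 2 bit 2; 6 bits remain
Read 5: bits[18:23] width=5 -> value=3 (bin 00011); offset now 23 = byte 2 bit 7; 1 bits remain
Read 6: bits[23:24] width=1 -> value=1 (bin 1); offset now 24 = byte 3 bit 0; 0 bits remain

Answer: 24 1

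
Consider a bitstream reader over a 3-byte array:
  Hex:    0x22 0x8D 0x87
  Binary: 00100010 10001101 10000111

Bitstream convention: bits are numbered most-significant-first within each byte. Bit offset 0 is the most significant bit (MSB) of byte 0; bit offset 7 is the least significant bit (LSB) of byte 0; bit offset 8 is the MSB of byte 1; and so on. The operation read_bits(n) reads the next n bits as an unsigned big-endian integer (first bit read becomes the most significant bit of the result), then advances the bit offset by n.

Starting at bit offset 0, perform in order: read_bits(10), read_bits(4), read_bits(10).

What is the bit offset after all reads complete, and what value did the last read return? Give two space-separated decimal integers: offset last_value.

Read 1: bits[0:10] width=10 -> value=138 (bin 0010001010); offset now 10 = byte 1 bit 2; 14 bits remain
Read 2: bits[10:14] width=4 -> value=3 (bin 0011); offset now 14 = byte 1 bit 6; 10 bits remain
Read 3: bits[14:24] width=10 -> value=391 (bin 0110000111); offset now 24 = byte 3 bit 0; 0 bits remain

Answer: 24 391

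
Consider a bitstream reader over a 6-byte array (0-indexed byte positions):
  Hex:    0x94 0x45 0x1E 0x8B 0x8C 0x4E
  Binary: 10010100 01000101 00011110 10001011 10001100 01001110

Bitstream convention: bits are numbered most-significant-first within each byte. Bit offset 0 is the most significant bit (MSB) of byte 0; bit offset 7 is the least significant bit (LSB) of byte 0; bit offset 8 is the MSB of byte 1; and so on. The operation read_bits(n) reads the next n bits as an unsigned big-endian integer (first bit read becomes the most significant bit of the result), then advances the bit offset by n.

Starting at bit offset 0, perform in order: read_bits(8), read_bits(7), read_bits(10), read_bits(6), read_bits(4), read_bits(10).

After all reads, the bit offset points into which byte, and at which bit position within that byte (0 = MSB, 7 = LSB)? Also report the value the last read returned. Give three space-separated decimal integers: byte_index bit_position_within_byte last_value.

Answer: 5 5 393

Derivation:
Read 1: bits[0:8] width=8 -> value=148 (bin 10010100); offset now 8 = byte 1 bit 0; 40 bits remain
Read 2: bits[8:15] width=7 -> value=34 (bin 0100010); offset now 15 = byte 1 bit 7; 33 bits remain
Read 3: bits[15:25] width=10 -> value=573 (bin 1000111101); offset now 25 = byte 3 bit 1; 23 bits remain
Read 4: bits[25:31] width=6 -> value=5 (bin 000101); offset now 31 = byte 3 bit 7; 17 bits remain
Read 5: bits[31:35] width=4 -> value=12 (bin 1100); offset now 35 = byte 4 bit 3; 13 bits remain
Read 6: bits[35:45] width=10 -> value=393 (bin 0110001001); offset now 45 = byte 5 bit 5; 3 bits remain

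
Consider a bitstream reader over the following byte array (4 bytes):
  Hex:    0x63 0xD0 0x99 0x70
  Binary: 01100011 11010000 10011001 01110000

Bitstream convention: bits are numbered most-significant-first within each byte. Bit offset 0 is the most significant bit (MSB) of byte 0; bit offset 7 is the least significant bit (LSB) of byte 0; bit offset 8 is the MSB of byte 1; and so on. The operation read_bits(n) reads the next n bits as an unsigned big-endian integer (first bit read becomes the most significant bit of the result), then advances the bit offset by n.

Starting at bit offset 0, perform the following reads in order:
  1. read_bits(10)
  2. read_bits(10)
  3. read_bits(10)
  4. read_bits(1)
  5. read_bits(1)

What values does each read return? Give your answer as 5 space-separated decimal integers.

Answer: 399 265 604 0 0

Derivation:
Read 1: bits[0:10] width=10 -> value=399 (bin 0110001111); offset now 10 = byte 1 bit 2; 22 bits remain
Read 2: bits[10:20] width=10 -> value=265 (bin 0100001001); offset now 20 = byte 2 bit 4; 12 bits remain
Read 3: bits[20:30] width=10 -> value=604 (bin 1001011100); offset now 30 = byte 3 bit 6; 2 bits remain
Read 4: bits[30:31] width=1 -> value=0 (bin 0); offset now 31 = byte 3 bit 7; 1 bits remain
Read 5: bits[31:32] width=1 -> value=0 (bin 0); offset now 32 = byte 4 bit 0; 0 bits remain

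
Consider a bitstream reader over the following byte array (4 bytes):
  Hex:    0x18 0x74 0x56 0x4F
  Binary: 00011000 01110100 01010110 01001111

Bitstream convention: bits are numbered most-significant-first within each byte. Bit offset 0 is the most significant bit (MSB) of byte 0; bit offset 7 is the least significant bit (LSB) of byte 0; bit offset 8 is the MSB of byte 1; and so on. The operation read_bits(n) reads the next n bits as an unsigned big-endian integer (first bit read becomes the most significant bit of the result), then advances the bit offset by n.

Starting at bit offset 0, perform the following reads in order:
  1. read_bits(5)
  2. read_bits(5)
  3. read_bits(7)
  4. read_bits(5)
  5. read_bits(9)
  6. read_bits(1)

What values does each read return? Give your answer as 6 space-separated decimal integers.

Answer: 3 1 104 21 295 1

Derivation:
Read 1: bits[0:5] width=5 -> value=3 (bin 00011); offset now 5 = byte 0 bit 5; 27 bits remain
Read 2: bits[5:10] width=5 -> value=1 (bin 00001); offset now 10 = byte 1 bit 2; 22 bits remain
Read 3: bits[10:17] width=7 -> value=104 (bin 1101000); offset now 17 = byte 2 bit 1; 15 bits remain
Read 4: bits[17:22] width=5 -> value=21 (bin 10101); offset now 22 = byte 2 bit 6; 10 bits remain
Read 5: bits[22:31] width=9 -> value=295 (bin 100100111); offset now 31 = byte 3 bit 7; 1 bits remain
Read 6: bits[31:32] width=1 -> value=1 (bin 1); offset now 32 = byte 4 bit 0; 0 bits remain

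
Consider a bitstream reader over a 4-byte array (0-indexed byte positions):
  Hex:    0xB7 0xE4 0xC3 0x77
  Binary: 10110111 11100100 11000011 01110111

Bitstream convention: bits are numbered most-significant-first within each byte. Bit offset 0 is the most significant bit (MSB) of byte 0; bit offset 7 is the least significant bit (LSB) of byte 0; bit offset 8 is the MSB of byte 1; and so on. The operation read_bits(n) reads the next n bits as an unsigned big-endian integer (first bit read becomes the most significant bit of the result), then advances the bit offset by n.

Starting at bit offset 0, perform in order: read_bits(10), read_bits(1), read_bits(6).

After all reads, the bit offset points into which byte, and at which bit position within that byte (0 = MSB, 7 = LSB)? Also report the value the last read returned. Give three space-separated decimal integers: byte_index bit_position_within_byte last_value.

Answer: 2 1 9

Derivation:
Read 1: bits[0:10] width=10 -> value=735 (bin 1011011111); offset now 10 = byte 1 bit 2; 22 bits remain
Read 2: bits[10:11] width=1 -> value=1 (bin 1); offset now 11 = byte 1 bit 3; 21 bits remain
Read 3: bits[11:17] width=6 -> value=9 (bin 001001); offset now 17 = byte 2 bit 1; 15 bits remain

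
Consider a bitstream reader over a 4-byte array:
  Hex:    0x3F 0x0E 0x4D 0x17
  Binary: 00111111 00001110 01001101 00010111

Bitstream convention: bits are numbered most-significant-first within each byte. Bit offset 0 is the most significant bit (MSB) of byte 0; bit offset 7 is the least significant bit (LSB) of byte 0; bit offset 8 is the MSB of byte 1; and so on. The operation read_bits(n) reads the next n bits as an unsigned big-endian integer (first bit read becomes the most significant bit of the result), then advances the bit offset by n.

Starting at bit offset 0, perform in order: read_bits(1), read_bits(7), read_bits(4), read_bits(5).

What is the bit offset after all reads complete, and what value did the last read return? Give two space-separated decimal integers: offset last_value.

Answer: 17 28

Derivation:
Read 1: bits[0:1] width=1 -> value=0 (bin 0); offset now 1 = byte 0 bit 1; 31 bits remain
Read 2: bits[1:8] width=7 -> value=63 (bin 0111111); offset now 8 = byte 1 bit 0; 24 bits remain
Read 3: bits[8:12] width=4 -> value=0 (bin 0000); offset now 12 = byte 1 bit 4; 20 bits remain
Read 4: bits[12:17] width=5 -> value=28 (bin 11100); offset now 17 = byte 2 bit 1; 15 bits remain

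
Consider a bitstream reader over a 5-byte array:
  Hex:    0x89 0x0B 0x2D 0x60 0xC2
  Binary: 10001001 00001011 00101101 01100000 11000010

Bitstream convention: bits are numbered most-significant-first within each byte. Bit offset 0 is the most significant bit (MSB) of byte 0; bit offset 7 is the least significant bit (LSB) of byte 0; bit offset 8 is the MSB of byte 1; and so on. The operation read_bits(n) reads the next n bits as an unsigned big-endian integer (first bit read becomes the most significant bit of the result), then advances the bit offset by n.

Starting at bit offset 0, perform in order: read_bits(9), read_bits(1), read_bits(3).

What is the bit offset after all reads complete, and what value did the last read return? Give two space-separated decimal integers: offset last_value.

Read 1: bits[0:9] width=9 -> value=274 (bin 100010010); offset now 9 = byte 1 bit 1; 31 bits remain
Read 2: bits[9:10] width=1 -> value=0 (bin 0); offset now 10 = byte 1 bit 2; 30 bits remain
Read 3: bits[10:13] width=3 -> value=1 (bin 001); offset now 13 = byte 1 bit 5; 27 bits remain

Answer: 13 1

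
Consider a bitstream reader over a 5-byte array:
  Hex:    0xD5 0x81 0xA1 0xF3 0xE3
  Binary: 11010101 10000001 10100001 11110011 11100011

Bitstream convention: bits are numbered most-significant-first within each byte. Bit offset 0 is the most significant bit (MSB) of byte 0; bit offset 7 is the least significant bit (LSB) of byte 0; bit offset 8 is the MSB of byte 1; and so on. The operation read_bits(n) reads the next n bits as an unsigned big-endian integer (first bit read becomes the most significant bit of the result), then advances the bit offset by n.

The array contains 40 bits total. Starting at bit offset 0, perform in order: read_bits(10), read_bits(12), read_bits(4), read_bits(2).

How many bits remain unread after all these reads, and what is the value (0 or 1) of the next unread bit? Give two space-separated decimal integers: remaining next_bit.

Answer: 12 0

Derivation:
Read 1: bits[0:10] width=10 -> value=854 (bin 1101010110); offset now 10 = byte 1 bit 2; 30 bits remain
Read 2: bits[10:22] width=12 -> value=104 (bin 000001101000); offset now 22 = byte 2 bit 6; 18 bits remain
Read 3: bits[22:26] width=4 -> value=7 (bin 0111); offset now 26 = byte 3 bit 2; 14 bits remain
Read 4: bits[26:28] width=2 -> value=3 (bin 11); offset now 28 = byte 3 bit 4; 12 bits remain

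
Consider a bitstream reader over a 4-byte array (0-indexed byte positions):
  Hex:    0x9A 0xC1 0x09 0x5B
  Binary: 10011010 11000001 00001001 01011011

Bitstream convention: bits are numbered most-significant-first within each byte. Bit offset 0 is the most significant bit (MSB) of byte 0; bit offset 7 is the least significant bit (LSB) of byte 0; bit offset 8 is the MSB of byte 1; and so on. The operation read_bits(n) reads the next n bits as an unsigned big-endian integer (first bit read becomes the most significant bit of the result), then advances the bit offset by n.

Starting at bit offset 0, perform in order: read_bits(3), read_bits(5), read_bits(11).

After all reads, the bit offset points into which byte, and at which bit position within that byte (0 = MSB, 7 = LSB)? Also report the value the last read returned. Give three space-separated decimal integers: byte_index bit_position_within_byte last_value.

Answer: 2 3 1544

Derivation:
Read 1: bits[0:3] width=3 -> value=4 (bin 100); offset now 3 = byte 0 bit 3; 29 bits remain
Read 2: bits[3:8] width=5 -> value=26 (bin 11010); offset now 8 = byte 1 bit 0; 24 bits remain
Read 3: bits[8:19] width=11 -> value=1544 (bin 11000001000); offset now 19 = byte 2 bit 3; 13 bits remain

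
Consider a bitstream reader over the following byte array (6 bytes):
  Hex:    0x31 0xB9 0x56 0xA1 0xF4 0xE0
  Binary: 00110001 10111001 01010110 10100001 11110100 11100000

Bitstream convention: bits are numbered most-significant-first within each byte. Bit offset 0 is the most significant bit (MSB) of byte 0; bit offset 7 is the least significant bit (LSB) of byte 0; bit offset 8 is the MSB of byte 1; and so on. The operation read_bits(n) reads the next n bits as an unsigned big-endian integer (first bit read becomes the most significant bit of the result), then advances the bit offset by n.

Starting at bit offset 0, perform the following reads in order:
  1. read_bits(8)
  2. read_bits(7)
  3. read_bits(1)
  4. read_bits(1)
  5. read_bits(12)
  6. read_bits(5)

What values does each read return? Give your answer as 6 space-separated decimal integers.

Answer: 49 92 1 0 2772 7

Derivation:
Read 1: bits[0:8] width=8 -> value=49 (bin 00110001); offset now 8 = byte 1 bit 0; 40 bits remain
Read 2: bits[8:15] width=7 -> value=92 (bin 1011100); offset now 15 = byte 1 bit 7; 33 bits remain
Read 3: bits[15:16] width=1 -> value=1 (bin 1); offset now 16 = byte 2 bit 0; 32 bits remain
Read 4: bits[16:17] width=1 -> value=0 (bin 0); offset now 17 = byte 2 bit 1; 31 bits remain
Read 5: bits[17:29] width=12 -> value=2772 (bin 101011010100); offset now 29 = byte 3 bit 5; 19 bits remain
Read 6: bits[29:34] width=5 -> value=7 (bin 00111); offset now 34 = byte 4 bit 2; 14 bits remain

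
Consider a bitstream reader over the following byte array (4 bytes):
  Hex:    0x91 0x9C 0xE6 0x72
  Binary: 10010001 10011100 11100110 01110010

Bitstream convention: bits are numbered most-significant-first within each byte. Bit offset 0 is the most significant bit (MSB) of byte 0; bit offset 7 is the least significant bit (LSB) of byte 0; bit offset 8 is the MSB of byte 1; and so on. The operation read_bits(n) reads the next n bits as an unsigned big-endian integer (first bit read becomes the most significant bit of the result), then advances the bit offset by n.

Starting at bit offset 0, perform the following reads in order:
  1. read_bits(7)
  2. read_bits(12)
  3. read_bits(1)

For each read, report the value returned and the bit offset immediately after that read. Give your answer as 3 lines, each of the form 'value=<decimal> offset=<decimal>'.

Read 1: bits[0:7] width=7 -> value=72 (bin 1001000); offset now 7 = byte 0 bit 7; 25 bits remain
Read 2: bits[7:19] width=12 -> value=3303 (bin 110011100111); offset now 19 = byte 2 bit 3; 13 bits remain
Read 3: bits[19:20] width=1 -> value=0 (bin 0); offset now 20 = byte 2 bit 4; 12 bits remain

Answer: value=72 offset=7
value=3303 offset=19
value=0 offset=20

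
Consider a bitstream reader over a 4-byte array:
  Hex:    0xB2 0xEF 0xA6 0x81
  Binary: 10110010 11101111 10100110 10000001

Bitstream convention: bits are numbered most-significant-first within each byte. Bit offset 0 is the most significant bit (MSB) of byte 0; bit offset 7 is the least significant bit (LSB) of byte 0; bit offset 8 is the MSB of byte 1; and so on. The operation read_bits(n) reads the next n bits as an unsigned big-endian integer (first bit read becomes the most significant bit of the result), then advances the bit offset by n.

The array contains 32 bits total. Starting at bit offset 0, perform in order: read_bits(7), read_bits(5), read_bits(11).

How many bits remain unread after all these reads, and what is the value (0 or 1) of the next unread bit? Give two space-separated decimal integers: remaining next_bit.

Read 1: bits[0:7] width=7 -> value=89 (bin 1011001); offset now 7 = byte 0 bit 7; 25 bits remain
Read 2: bits[7:12] width=5 -> value=14 (bin 01110); offset now 12 = byte 1 bit 4; 20 bits remain
Read 3: bits[12:23] width=11 -> value=2003 (bin 11111010011); offset now 23 = byte 2 bit 7; 9 bits remain

Answer: 9 0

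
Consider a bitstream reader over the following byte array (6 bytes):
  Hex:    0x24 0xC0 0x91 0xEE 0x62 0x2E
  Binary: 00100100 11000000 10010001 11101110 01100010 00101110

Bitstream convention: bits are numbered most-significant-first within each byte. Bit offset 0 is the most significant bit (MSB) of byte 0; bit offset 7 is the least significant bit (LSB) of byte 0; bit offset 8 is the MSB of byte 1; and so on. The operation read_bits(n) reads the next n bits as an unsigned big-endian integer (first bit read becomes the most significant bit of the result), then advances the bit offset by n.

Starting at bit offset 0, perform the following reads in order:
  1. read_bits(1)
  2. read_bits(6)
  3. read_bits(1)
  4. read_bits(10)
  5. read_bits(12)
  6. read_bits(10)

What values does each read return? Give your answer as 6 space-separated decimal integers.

Answer: 0 18 0 770 1147 610

Derivation:
Read 1: bits[0:1] width=1 -> value=0 (bin 0); offset now 1 = byte 0 bit 1; 47 bits remain
Read 2: bits[1:7] width=6 -> value=18 (bin 010010); offset now 7 = byte 0 bit 7; 41 bits remain
Read 3: bits[7:8] width=1 -> value=0 (bin 0); offset now 8 = byte 1 bit 0; 40 bits remain
Read 4: bits[8:18] width=10 -> value=770 (bin 1100000010); offset now 18 = byte 2 bit 2; 30 bits remain
Read 5: bits[18:30] width=12 -> value=1147 (bin 010001111011); offset now 30 = byte 3 bit 6; 18 bits remain
Read 6: bits[30:40] width=10 -> value=610 (bin 1001100010); offset now 40 = byte 5 bit 0; 8 bits remain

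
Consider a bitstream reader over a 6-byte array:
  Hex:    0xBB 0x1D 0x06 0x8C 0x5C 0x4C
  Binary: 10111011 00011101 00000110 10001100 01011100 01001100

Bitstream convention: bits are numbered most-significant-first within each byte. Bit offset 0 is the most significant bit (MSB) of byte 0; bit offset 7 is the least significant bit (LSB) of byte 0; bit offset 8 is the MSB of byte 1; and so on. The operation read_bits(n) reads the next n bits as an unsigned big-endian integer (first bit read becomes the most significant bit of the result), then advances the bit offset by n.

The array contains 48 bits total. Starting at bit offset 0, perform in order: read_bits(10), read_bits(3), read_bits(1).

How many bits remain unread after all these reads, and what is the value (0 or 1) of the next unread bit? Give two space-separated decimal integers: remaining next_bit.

Answer: 34 0

Derivation:
Read 1: bits[0:10] width=10 -> value=748 (bin 1011101100); offset now 10 = byte 1 bit 2; 38 bits remain
Read 2: bits[10:13] width=3 -> value=3 (bin 011); offset now 13 = byte 1 bit 5; 35 bits remain
Read 3: bits[13:14] width=1 -> value=1 (bin 1); offset now 14 = byte 1 bit 6; 34 bits remain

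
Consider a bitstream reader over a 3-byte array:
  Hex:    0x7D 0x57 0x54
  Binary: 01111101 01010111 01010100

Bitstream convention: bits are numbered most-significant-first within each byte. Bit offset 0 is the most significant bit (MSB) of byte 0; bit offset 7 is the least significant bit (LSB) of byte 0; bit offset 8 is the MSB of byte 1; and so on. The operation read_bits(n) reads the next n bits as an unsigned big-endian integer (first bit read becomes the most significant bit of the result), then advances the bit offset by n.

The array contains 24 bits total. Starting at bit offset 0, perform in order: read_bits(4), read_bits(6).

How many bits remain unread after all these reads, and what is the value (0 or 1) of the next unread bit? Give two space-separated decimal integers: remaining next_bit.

Read 1: bits[0:4] width=4 -> value=7 (bin 0111); offset now 4 = byte 0 bit 4; 20 bits remain
Read 2: bits[4:10] width=6 -> value=53 (bin 110101); offset now 10 = byte 1 bit 2; 14 bits remain

Answer: 14 0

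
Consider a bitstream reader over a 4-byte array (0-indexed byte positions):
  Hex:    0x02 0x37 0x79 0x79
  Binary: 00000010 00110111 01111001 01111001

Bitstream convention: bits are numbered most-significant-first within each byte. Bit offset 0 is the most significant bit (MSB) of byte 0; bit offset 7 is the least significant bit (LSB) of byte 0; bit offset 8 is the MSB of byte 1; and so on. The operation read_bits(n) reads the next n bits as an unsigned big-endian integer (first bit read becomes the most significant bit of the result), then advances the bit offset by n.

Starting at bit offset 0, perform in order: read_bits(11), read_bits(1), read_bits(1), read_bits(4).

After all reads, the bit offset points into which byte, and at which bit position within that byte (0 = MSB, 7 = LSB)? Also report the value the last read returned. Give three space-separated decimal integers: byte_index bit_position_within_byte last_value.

Read 1: bits[0:11] width=11 -> value=17 (bin 00000010001); offset now 11 = byte 1 bit 3; 21 bits remain
Read 2: bits[11:12] width=1 -> value=1 (bin 1); offset now 12 = byte 1 bit 4; 20 bits remain
Read 3: bits[12:13] width=1 -> value=0 (bin 0); offset now 13 = byte 1 bit 5; 19 bits remain
Read 4: bits[13:17] width=4 -> value=14 (bin 1110); offset now 17 = byte 2 bit 1; 15 bits remain

Answer: 2 1 14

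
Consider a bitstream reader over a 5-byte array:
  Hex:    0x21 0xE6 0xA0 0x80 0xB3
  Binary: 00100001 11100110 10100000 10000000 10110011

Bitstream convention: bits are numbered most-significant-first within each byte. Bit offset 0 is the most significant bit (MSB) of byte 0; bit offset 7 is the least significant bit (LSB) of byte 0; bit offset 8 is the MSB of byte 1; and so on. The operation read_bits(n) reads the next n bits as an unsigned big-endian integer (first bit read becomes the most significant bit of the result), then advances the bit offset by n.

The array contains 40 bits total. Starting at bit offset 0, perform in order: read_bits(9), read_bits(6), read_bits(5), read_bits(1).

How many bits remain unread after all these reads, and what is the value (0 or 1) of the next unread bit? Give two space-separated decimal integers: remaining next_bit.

Answer: 19 0

Derivation:
Read 1: bits[0:9] width=9 -> value=67 (bin 001000011); offset now 9 = byte 1 bit 1; 31 bits remain
Read 2: bits[9:15] width=6 -> value=51 (bin 110011); offset now 15 = byte 1 bit 7; 25 bits remain
Read 3: bits[15:20] width=5 -> value=10 (bin 01010); offset now 20 = byte 2 bit 4; 20 bits remain
Read 4: bits[20:21] width=1 -> value=0 (bin 0); offset now 21 = byte 2 bit 5; 19 bits remain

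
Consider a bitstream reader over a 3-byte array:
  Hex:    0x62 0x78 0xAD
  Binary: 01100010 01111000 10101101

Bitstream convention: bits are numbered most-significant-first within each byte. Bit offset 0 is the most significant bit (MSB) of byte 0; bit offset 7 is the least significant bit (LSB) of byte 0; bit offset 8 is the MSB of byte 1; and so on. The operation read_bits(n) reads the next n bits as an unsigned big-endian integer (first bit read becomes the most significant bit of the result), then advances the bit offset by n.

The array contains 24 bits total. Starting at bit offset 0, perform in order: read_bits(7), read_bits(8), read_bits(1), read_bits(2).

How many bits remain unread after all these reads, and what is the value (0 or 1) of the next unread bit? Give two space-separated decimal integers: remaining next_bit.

Read 1: bits[0:7] width=7 -> value=49 (bin 0110001); offset now 7 = byte 0 bit 7; 17 bits remain
Read 2: bits[7:15] width=8 -> value=60 (bin 00111100); offset now 15 = byte 1 bit 7; 9 bits remain
Read 3: bits[15:16] width=1 -> value=0 (bin 0); offset now 16 = byte 2 bit 0; 8 bits remain
Read 4: bits[16:18] width=2 -> value=2 (bin 10); offset now 18 = byte 2 bit 2; 6 bits remain

Answer: 6 1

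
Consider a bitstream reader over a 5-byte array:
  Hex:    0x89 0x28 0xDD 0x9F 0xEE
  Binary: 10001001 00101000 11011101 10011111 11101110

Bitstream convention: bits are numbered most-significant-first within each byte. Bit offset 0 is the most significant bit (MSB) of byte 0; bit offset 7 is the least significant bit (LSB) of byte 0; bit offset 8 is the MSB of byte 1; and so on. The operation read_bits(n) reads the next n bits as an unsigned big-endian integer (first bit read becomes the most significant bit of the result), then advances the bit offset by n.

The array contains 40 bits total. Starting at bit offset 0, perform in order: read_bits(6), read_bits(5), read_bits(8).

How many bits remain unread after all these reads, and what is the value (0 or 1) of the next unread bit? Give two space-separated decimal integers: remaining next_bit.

Answer: 21 1

Derivation:
Read 1: bits[0:6] width=6 -> value=34 (bin 100010); offset now 6 = byte 0 bit 6; 34 bits remain
Read 2: bits[6:11] width=5 -> value=9 (bin 01001); offset now 11 = byte 1 bit 3; 29 bits remain
Read 3: bits[11:19] width=8 -> value=70 (bin 01000110); offset now 19 = byte 2 bit 3; 21 bits remain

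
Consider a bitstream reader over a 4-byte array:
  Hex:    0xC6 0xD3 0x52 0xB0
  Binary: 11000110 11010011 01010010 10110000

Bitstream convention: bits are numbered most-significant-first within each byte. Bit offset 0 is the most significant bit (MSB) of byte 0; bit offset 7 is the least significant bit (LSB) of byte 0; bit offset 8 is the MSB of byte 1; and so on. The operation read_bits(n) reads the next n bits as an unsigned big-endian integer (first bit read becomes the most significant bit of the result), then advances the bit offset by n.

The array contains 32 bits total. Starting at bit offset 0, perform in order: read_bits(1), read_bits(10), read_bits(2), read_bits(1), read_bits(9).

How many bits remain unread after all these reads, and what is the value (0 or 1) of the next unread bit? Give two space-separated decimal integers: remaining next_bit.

Read 1: bits[0:1] width=1 -> value=1 (bin 1); offset now 1 = byte 0 bit 1; 31 bits remain
Read 2: bits[1:11] width=10 -> value=566 (bin 1000110110); offset now 11 = byte 1 bit 3; 21 bits remain
Read 3: bits[11:13] width=2 -> value=2 (bin 10); offset now 13 = byte 1 bit 5; 19 bits remain
Read 4: bits[13:14] width=1 -> value=0 (bin 0); offset now 14 = byte 1 bit 6; 18 bits remain
Read 5: bits[14:23] width=9 -> value=425 (bin 110101001); offset now 23 = byte 2 bit 7; 9 bits remain

Answer: 9 0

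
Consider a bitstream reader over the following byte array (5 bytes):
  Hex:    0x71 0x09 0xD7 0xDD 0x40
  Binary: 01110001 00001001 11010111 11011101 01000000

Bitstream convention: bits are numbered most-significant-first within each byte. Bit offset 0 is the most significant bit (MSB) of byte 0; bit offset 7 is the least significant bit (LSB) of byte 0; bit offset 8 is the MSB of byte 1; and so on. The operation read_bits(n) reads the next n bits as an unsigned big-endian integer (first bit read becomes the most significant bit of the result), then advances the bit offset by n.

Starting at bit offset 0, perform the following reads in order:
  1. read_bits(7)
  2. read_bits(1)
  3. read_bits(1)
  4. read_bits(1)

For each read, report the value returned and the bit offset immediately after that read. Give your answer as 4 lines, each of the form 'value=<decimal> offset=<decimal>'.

Read 1: bits[0:7] width=7 -> value=56 (bin 0111000); offset now 7 = byte 0 bit 7; 33 bits remain
Read 2: bits[7:8] width=1 -> value=1 (bin 1); offset now 8 = byte 1 bit 0; 32 bits remain
Read 3: bits[8:9] width=1 -> value=0 (bin 0); offset now 9 = byte 1 bit 1; 31 bits remain
Read 4: bits[9:10] width=1 -> value=0 (bin 0); offset now 10 = byte 1 bit 2; 30 bits remain

Answer: value=56 offset=7
value=1 offset=8
value=0 offset=9
value=0 offset=10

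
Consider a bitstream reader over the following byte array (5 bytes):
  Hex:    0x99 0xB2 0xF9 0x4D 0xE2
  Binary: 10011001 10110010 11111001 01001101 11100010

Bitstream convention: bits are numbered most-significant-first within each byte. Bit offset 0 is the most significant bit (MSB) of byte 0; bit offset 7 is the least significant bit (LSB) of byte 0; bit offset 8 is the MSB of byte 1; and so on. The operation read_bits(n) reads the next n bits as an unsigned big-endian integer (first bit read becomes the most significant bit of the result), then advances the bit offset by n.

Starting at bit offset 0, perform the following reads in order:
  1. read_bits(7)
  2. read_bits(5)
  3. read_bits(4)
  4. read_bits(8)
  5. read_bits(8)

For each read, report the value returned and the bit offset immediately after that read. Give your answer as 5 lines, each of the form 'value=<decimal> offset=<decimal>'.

Read 1: bits[0:7] width=7 -> value=76 (bin 1001100); offset now 7 = byte 0 bit 7; 33 bits remain
Read 2: bits[7:12] width=5 -> value=27 (bin 11011); offset now 12 = byte 1 bit 4; 28 bits remain
Read 3: bits[12:16] width=4 -> value=2 (bin 0010); offset now 16 = byte 2 bit 0; 24 bits remain
Read 4: bits[16:24] width=8 -> value=249 (bin 11111001); offset now 24 = byte 3 bit 0; 16 bits remain
Read 5: bits[24:32] width=8 -> value=77 (bin 01001101); offset now 32 = byte 4 bit 0; 8 bits remain

Answer: value=76 offset=7
value=27 offset=12
value=2 offset=16
value=249 offset=24
value=77 offset=32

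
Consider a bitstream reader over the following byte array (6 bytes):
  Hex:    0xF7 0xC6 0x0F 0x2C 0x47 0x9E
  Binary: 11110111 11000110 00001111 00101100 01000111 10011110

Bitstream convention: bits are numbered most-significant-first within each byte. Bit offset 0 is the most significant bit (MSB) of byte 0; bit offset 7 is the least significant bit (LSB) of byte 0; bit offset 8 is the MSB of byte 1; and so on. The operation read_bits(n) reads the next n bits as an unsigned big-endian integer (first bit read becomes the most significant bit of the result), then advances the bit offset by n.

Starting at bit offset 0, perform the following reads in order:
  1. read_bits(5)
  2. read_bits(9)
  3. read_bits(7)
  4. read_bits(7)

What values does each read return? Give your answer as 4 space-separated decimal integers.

Read 1: bits[0:5] width=5 -> value=30 (bin 11110); offset now 5 = byte 0 bit 5; 43 bits remain
Read 2: bits[5:14] width=9 -> value=497 (bin 111110001); offset now 14 = byte 1 bit 6; 34 bits remain
Read 3: bits[14:21] width=7 -> value=65 (bin 1000001); offset now 21 = byte 2 bit 5; 27 bits remain
Read 4: bits[21:28] width=7 -> value=114 (bin 1110010); offset now 28 = byte 3 bit 4; 20 bits remain

Answer: 30 497 65 114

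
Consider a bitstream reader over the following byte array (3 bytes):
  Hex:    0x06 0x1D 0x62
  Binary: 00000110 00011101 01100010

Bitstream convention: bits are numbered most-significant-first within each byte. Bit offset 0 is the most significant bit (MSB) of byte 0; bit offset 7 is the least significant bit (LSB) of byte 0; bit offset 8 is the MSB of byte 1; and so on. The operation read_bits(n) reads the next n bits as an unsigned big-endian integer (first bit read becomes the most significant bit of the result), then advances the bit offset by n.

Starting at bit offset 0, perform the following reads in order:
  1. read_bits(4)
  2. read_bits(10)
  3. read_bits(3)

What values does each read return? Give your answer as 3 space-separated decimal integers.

Answer: 0 391 2

Derivation:
Read 1: bits[0:4] width=4 -> value=0 (bin 0000); offset now 4 = byte 0 bit 4; 20 bits remain
Read 2: bits[4:14] width=10 -> value=391 (bin 0110000111); offset now 14 = byte 1 bit 6; 10 bits remain
Read 3: bits[14:17] width=3 -> value=2 (bin 010); offset now 17 = byte 2 bit 1; 7 bits remain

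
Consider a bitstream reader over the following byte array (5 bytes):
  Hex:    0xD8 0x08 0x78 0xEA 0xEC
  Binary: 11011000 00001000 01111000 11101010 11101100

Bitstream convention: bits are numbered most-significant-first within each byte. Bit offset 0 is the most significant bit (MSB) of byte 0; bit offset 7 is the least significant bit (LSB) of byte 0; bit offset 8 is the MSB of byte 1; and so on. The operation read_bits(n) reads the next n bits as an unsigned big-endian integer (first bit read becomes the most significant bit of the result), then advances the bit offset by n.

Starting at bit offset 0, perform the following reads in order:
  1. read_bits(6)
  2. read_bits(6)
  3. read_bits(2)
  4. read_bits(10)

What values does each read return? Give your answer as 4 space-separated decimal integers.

Read 1: bits[0:6] width=6 -> value=54 (bin 110110); offset now 6 = byte 0 bit 6; 34 bits remain
Read 2: bits[6:12] width=6 -> value=0 (bin 000000); offset now 12 = byte 1 bit 4; 28 bits remain
Read 3: bits[12:14] width=2 -> value=2 (bin 10); offset now 14 = byte 1 bit 6; 26 bits remain
Read 4: bits[14:24] width=10 -> value=120 (bin 0001111000); offset now 24 = byte 3 bit 0; 16 bits remain

Answer: 54 0 2 120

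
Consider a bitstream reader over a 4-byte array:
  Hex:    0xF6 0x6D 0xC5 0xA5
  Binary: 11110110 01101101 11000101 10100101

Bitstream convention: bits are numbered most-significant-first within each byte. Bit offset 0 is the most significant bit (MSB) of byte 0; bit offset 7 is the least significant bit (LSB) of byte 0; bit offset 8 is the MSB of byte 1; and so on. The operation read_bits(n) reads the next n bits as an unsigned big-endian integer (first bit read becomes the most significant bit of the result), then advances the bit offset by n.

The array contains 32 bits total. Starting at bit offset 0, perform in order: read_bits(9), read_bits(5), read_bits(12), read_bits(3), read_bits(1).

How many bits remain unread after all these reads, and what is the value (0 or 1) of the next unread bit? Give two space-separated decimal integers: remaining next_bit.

Answer: 2 0

Derivation:
Read 1: bits[0:9] width=9 -> value=492 (bin 111101100); offset now 9 = byte 1 bit 1; 23 bits remain
Read 2: bits[9:14] width=5 -> value=27 (bin 11011); offset now 14 = byte 1 bit 6; 18 bits remain
Read 3: bits[14:26] width=12 -> value=1814 (bin 011100010110); offset now 26 = byte 3 bit 2; 6 bits remain
Read 4: bits[26:29] width=3 -> value=4 (bin 100); offset now 29 = byte 3 bit 5; 3 bits remain
Read 5: bits[29:30] width=1 -> value=1 (bin 1); offset now 30 = byte 3 bit 6; 2 bits remain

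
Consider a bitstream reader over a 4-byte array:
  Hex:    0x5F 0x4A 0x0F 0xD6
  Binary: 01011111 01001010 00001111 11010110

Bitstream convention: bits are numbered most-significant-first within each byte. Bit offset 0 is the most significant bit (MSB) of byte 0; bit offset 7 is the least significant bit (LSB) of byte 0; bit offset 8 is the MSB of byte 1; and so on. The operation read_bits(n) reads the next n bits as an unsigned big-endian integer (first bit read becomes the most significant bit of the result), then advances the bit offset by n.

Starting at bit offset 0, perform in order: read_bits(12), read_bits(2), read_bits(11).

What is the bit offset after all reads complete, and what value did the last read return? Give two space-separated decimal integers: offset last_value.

Read 1: bits[0:12] width=12 -> value=1524 (bin 010111110100); offset now 12 = byte 1 bit 4; 20 bits remain
Read 2: bits[12:14] width=2 -> value=2 (bin 10); offset now 14 = byte 1 bit 6; 18 bits remain
Read 3: bits[14:25] width=11 -> value=1055 (bin 10000011111); offset now 25 = byte 3 bit 1; 7 bits remain

Answer: 25 1055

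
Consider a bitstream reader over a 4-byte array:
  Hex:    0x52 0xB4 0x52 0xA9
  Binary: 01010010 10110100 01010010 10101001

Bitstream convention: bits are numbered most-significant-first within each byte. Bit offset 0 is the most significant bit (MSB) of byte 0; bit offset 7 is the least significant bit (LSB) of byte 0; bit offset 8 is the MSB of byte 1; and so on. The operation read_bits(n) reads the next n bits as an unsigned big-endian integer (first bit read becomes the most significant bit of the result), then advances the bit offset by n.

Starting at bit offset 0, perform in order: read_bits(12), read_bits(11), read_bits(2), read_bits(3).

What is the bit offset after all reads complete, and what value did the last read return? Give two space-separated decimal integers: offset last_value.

Read 1: bits[0:12] width=12 -> value=1323 (bin 010100101011); offset now 12 = byte 1 bit 4; 20 bits remain
Read 2: bits[12:23] width=11 -> value=553 (bin 01000101001); offset now 23 = byte 2 bit 7; 9 bits remain
Read 3: bits[23:25] width=2 -> value=1 (bin 01); offset now 25 = byte 3 bit 1; 7 bits remain
Read 4: bits[25:28] width=3 -> value=2 (bin 010); offset now 28 = byte 3 bit 4; 4 bits remain

Answer: 28 2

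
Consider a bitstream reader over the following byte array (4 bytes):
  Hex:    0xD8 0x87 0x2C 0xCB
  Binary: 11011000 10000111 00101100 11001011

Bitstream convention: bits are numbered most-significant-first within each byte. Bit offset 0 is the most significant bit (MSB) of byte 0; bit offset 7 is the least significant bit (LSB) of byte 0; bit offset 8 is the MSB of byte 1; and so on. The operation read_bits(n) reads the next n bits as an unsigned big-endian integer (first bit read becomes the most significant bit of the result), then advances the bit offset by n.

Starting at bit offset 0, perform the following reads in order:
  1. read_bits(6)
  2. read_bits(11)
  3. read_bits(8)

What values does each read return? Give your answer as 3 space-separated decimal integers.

Read 1: bits[0:6] width=6 -> value=54 (bin 110110); offset now 6 = byte 0 bit 6; 26 bits remain
Read 2: bits[6:17] width=11 -> value=270 (bin 00100001110); offset now 17 = byte 2 bit 1; 15 bits remain
Read 3: bits[17:25] width=8 -> value=89 (bin 01011001); offset now 25 = byte 3 bit 1; 7 bits remain

Answer: 54 270 89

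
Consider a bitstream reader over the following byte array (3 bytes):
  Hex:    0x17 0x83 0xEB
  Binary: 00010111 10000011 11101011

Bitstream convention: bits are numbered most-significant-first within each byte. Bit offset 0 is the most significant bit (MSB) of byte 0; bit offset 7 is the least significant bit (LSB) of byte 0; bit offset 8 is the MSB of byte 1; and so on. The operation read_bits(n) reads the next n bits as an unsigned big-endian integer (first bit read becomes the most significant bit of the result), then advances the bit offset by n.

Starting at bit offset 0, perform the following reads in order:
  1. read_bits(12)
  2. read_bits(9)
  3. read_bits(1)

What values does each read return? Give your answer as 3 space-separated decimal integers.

Read 1: bits[0:12] width=12 -> value=376 (bin 000101111000); offset now 12 = byte 1 bit 4; 12 bits remain
Read 2: bits[12:21] width=9 -> value=125 (bin 001111101); offset now 21 = byte 2 bit 5; 3 bits remain
Read 3: bits[21:22] width=1 -> value=0 (bin 0); offset now 22 = byte 2 bit 6; 2 bits remain

Answer: 376 125 0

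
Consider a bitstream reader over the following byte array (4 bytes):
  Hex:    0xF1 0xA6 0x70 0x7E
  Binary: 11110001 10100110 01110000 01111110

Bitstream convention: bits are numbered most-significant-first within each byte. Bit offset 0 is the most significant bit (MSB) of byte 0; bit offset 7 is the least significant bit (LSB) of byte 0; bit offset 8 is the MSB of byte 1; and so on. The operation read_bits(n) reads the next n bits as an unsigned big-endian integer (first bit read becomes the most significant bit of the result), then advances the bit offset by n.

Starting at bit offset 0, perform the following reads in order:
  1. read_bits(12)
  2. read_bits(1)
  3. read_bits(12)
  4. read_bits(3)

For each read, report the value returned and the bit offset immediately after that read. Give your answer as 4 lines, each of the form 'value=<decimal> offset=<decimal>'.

Read 1: bits[0:12] width=12 -> value=3866 (bin 111100011010); offset now 12 = byte 1 bit 4; 20 bits remain
Read 2: bits[12:13] width=1 -> value=0 (bin 0); offset now 13 = byte 1 bit 5; 19 bits remain
Read 3: bits[13:25] width=12 -> value=3296 (bin 110011100000); offset now 25 = byte 3 bit 1; 7 bits remain
Read 4: bits[25:28] width=3 -> value=7 (bin 111); offset now 28 = byte 3 bit 4; 4 bits remain

Answer: value=3866 offset=12
value=0 offset=13
value=3296 offset=25
value=7 offset=28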